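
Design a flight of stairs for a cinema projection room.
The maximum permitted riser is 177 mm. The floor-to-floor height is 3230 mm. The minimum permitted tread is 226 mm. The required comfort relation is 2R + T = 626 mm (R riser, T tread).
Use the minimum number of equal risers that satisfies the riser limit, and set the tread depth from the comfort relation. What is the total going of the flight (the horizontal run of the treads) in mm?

5148 mm

3230 / 177 = 18.25, so 19 risers are needed.
Riser R = 3230 / 19 = 170 mm, within the 177 mm limit.
T = 626 − 2·170 = 286 mm, which satisfies the 226 mm minimum.
Treads = 19 − 1 = 18; going = 18 × 286 = 5148 mm.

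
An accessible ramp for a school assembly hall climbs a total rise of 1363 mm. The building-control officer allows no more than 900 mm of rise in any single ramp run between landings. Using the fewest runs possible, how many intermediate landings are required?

1 intermediate landings

At most 900 each: 1363/900 = 1.51, giving 2 ramp runs.
2 runs are separated by 1 intermediate landings.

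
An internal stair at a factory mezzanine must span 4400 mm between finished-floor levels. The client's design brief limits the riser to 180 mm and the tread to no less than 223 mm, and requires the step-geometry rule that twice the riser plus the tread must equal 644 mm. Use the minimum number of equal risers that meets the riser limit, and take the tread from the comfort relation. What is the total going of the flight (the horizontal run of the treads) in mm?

7008 mm

At most 180 each: 4400/180 = 24.44, giving 25 risers.
Riser R = 4400 / 25 = 176 mm, within the 180 mm limit.
T = 644 − 2·176 = 292 mm, which satisfies the 223 mm minimum.
25 risers give 24 treads; going = 24 × 292 = 7008 mm.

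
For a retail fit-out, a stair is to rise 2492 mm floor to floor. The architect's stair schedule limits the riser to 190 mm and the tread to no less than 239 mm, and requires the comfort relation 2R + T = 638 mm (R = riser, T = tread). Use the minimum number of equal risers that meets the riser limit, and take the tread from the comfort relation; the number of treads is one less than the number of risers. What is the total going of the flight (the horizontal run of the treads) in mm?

3666 mm

2492 / 190 = 13.116 → round up to 14 risers.
R = 2492 ÷ 14 = 178 mm.
From 2R + T = 638: T = 638 − 356 = 282 mm.
Going = (14 − 1) × 282 = 3666 mm.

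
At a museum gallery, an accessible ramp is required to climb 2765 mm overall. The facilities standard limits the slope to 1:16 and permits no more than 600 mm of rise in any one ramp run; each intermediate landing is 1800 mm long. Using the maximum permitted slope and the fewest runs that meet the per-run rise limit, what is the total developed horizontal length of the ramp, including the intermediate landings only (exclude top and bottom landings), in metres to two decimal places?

51.44 m

2765 / 600 = 4.61, so 5 ramp runs are needed. That means 4 intermediate landings.
Horizontal run for 2765 mm of rise at 1:16 is 2765 × 16 = 44240 mm.
4 intermediate landings contribute 4 × 1800 = 7200 mm.
Total developed length = 44240 + 7200 = 51440 mm.
= 51.44 m.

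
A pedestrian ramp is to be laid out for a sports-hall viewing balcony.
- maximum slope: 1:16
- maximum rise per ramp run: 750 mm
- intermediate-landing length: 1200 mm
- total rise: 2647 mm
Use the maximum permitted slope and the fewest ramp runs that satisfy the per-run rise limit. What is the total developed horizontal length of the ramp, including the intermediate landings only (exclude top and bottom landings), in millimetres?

45952 mm

2647 / 750 = 3.529 → round up to 4 ramp runs. That means 3 intermediate landings.
Horizontal run for 2647 mm of rise at 1:16 is 2647 × 16 = 42352 mm.
Intermediate landings: 3 × 1200 = 3600 mm.
Developed length = 42352 + 3600 = 45952 mm.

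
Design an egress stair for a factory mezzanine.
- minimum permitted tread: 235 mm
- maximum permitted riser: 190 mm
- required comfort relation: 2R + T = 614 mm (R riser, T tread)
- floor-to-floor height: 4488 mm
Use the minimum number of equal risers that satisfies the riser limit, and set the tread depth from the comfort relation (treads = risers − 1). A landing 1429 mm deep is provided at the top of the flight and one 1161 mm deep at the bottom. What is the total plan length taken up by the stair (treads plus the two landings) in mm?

8110 mm

⌈4488/190⌉ = 24 risers.
Each riser is 4488/24 = 187 mm (≤ 190 mm).
T = 614 − 2·187 = 240 mm, which satisfies the 235 mm minimum.
Treads = 24 − 1 = 23; going = 23 × 240 = 5520 mm.
Add landings: 5520 + 1429 + 1161 = 8110 mm.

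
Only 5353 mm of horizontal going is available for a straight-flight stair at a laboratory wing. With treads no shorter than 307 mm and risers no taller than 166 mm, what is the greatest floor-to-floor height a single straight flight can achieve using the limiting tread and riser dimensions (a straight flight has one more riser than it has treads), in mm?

2988 mm

Treads that fit: ⌊5353 / 307⌋ = 17.
Risers = treads + 1 = 18.
Maximum height = 18 × 166 = 2988 mm.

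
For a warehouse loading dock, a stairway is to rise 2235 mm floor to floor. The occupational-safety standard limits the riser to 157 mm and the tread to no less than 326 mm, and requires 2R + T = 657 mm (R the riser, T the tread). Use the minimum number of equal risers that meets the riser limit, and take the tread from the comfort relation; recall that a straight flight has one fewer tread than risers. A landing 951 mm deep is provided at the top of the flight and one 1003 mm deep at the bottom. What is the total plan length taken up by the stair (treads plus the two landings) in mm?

2235 / 157 = 14.24, so 15 risers are needed.
Riser R = 2235 / 15 = 149 mm, within the 157 mm limit.
Tread T = 657 − 2 × 149 = 359 mm (≥ 326 mm).
15 risers give 14 treads; going = 14 × 359 = 5026 mm.
Add landings: 5026 + 951 + 1003 = 6980 mm.

6980 mm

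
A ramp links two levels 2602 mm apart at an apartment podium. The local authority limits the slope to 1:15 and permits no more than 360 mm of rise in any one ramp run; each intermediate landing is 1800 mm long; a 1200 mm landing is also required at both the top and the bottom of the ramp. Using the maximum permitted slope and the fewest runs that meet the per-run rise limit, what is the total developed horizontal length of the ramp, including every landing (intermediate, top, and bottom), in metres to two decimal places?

54.03 m

2602 / 360 = 7.23, so 8 ramp runs are needed. That means 7 intermediate landings.
Horizontal run for 2602 mm of rise at 1:15 is 2602 × 15 = 39030 mm.
Intermediate landings: 7 × 1800 = 12600 mm.
Top and bottom landings: 2 × 1200 = 2400 mm.
Total = 39030 + 12600 + 2400 = 54030 mm.
= 54.03 m.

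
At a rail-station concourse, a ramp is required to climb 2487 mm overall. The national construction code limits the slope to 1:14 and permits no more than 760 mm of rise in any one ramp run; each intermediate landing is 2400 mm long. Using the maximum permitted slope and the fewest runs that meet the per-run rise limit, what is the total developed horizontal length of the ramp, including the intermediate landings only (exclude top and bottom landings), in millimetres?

42018 mm

At most 760 each: 2487/760 = 3.27, giving 4 ramp runs. That means 3 intermediate landings.
Ramp run (horizontal) at 1:14: 2487 × 14 = 34818 mm.
Intermediate landings: 3 × 2400 = 7200 mm.
Developed length = 34818 + 7200 = 42018 mm.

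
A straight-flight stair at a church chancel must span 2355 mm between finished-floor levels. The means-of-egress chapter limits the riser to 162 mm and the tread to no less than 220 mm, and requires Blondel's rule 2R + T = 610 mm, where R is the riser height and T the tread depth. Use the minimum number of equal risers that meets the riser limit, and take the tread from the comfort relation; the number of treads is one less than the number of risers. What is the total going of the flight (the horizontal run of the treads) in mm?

4144 mm

At most 162 each: 2355/162 = 14.54, giving 15 risers.
R = 2355 ÷ 15 = 157 mm.
From 2R + T = 610: T = 610 − 314 = 296 mm.
15 risers give 14 treads; going = 14 × 296 = 4144 mm.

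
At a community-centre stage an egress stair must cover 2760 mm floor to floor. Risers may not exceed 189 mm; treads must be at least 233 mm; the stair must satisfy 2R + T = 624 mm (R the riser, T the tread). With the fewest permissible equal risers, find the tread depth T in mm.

256 mm

At most 189 each: 2760/189 = 14.60, giving 15 risers.
Riser R = 2760 / 15 = 184 mm, within the 189 mm limit.
From 2R + T = 624: T = 624 − 368 = 256 mm.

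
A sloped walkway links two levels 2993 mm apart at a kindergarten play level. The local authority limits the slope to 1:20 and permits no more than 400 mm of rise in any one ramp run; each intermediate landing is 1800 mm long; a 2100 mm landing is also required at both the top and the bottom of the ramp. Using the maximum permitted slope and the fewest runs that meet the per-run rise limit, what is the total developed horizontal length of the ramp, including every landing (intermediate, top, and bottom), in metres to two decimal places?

At most 400 each: 2993/400 = 7.48, giving 8 ramp runs. That means 7 intermediate landings.
Horizontal run for 2993 mm of rise at 1:20 is 2993 × 20 = 59860 mm.
7 intermediate landings contribute 7 × 1800 = 12600 mm.
Top and bottom landings: 2 × 2100 = 4200 mm.
Total = 59860 + 12600 + 4200 = 76660 mm.
= 76.66 m.

76.66 m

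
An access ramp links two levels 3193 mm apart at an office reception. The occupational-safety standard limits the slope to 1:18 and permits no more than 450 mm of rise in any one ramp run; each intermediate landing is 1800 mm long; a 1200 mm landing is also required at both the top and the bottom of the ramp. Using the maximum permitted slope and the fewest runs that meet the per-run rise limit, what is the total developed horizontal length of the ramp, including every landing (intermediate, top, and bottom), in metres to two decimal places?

3193 / 450 = 7.10, so 8 ramp runs are needed. That means 7 intermediate landings.
Horizontal run for 3193 mm of rise at 1:18 is 3193 × 18 = 57474 mm.
Intermediate landings: 7 × 1800 = 12600 mm.
Top and bottom landings: 2 × 1200 = 2400 mm.
Total = 57474 + 12600 + 2400 = 72474 mm.
= 72.47 m.

72.47 m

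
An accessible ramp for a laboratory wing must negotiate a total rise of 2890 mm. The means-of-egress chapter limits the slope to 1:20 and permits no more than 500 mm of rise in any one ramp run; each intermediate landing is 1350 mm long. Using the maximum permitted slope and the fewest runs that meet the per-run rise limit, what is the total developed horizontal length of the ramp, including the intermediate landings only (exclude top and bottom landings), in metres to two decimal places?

64.55 m

⌈2890/500⌉ = 6 ramp runs. That means 5 intermediate landings.
Ramp run (horizontal) at 1:20: 2890 × 20 = 57800 mm.
Intermediate landings: 5 × 1350 = 6750 mm.
Developed length = 57800 + 6750 = 64550 mm.
= 64.55 m.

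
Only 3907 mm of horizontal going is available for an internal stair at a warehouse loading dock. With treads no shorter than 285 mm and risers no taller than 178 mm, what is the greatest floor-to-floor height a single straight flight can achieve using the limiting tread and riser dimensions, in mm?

3907 / 285 = 13.71, so 13 treads fit.
Risers = treads + 1 = 14.
Maximum height = 14 × 178 = 2492 mm.

2492 mm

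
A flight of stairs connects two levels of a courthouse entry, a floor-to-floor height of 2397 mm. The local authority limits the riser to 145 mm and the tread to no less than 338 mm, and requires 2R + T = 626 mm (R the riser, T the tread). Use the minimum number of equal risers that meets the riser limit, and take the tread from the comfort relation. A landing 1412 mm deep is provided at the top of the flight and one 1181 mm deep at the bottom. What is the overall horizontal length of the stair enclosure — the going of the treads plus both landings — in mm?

⌈2397/145⌉ = 17 risers.
Riser R = 2397 / 17 = 141 mm, within the 145 mm limit.
T = 626 − 2·141 = 344 mm, which satisfies the 338 mm minimum.
Going = (17 − 1) × 344 = 5504 mm.
Add landings: 5504 + 1412 + 1181 = 8097 mm.

8097 mm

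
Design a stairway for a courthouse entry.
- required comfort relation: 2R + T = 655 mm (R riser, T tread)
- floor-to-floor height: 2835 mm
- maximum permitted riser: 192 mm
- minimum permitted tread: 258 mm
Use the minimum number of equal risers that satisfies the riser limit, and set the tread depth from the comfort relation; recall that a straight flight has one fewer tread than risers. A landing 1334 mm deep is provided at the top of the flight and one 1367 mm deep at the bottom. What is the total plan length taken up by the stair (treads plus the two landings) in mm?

6579 mm

2835 / 192 = 14.766 → round up to 15 risers.
Each riser is 2835/15 = 189 mm (≤ 192 mm).
From 2R + T = 655: T = 655 − 378 = 277 mm.
Treads = 15 − 1 = 14; going = 14 × 277 = 3878 mm.
Add landings: 3878 + 1334 + 1367 = 6579 mm.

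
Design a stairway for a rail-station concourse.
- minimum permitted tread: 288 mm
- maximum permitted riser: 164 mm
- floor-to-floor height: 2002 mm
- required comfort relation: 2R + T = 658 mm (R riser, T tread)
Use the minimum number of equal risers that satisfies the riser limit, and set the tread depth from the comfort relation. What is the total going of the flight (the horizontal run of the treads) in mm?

4200 mm

2002 / 164 = 12.207 → round up to 13 risers.
Each riser is 2002/13 = 154 mm (≤ 164 mm).
T = 658 − 2·154 = 350 mm, which satisfies the 288 mm minimum.
Going = (13 − 1) × 350 = 4200 mm.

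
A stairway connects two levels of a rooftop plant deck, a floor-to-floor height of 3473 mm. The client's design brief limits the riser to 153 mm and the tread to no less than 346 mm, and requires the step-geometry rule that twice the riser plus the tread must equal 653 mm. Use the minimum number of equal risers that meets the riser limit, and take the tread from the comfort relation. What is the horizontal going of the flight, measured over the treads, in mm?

7722 mm

⌈3473/153⌉ = 23 risers.
R = 3473 ÷ 23 = 151 mm.
Tread T = 653 − 2 × 151 = 351 mm (≥ 346 mm).
Treads = 23 − 1 = 22; going = 22 × 351 = 7722 mm.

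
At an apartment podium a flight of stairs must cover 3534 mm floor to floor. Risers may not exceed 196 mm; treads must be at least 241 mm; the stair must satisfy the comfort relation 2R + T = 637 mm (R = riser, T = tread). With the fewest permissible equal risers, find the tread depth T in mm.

265 mm

At most 196 each: 3534/196 = 18.03, giving 19 risers.
Each riser is 3534/19 = 186 mm (≤ 196 mm).
From 2R + T = 637: T = 637 − 372 = 265 mm.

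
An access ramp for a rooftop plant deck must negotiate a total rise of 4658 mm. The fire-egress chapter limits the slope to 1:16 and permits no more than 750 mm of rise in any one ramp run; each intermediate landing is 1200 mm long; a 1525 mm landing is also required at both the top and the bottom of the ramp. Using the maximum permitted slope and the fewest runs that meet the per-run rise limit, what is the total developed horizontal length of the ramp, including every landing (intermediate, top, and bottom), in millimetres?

4658 / 750 = 6.211 → round up to 7 ramp runs. That means 6 intermediate landings.
Horizontal run for 4658 mm of rise at 1:16 is 4658 × 16 = 74528 mm.
6 intermediate landings contribute 6 × 1200 = 7200 mm.
Top and bottom landings: 2 × 1525 = 3050 mm.
Total = 74528 + 7200 + 3050 = 84778 mm.

84778 mm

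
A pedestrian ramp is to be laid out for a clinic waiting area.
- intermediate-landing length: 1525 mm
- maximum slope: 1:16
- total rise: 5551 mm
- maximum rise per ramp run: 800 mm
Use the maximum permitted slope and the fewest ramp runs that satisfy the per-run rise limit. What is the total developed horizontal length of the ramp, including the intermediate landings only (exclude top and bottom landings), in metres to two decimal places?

97.97 m

5551 / 800 = 6.939 → round up to 7 ramp runs. That means 6 intermediate landings.
Ramp run (horizontal) at 1:16: 5551 × 16 = 88816 mm.
6 intermediate landings contribute 6 × 1525 = 9150 mm.
Developed length = 88816 + 9150 = 97966 mm.
= 97.97 m.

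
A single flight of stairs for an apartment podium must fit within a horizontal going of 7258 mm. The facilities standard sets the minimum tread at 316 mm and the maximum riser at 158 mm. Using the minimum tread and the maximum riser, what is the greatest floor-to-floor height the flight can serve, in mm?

3634 mm

7258 / 316 = 22.97, so 22 treads fit.
Risers = treads + 1 = 23.
Maximum height = 23 × 158 = 3634 mm.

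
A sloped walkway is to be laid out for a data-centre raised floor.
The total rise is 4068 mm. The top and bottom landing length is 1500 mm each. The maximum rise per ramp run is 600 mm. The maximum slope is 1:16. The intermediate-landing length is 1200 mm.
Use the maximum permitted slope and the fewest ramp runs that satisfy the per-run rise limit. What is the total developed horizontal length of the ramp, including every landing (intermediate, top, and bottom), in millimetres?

At most 600 each: 4068/600 = 6.78, giving 7 ramp runs. That means 6 intermediate landings.
Horizontal run for 4068 mm of rise at 1:16 is 4068 × 16 = 65088 mm.
6 intermediate landings contribute 6 × 1200 = 7200 mm.
Top and bottom landings: 2 × 1500 = 3000 mm.
Total = 65088 + 7200 + 3000 = 75288 mm.

75288 mm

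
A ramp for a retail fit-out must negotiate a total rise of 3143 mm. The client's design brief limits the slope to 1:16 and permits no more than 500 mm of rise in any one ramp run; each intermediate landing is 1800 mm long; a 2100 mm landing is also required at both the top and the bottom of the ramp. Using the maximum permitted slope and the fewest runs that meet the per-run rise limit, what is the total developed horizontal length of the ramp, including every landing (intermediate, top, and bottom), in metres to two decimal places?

At most 500 each: 3143/500 = 6.29, giving 7 ramp runs. That means 6 intermediate landings.
Ramp run (horizontal) at 1:16: 3143 × 16 = 50288 mm.
6 intermediate landings contribute 6 × 1800 = 10800 mm.
Top and bottom landings: 2 × 2100 = 4200 mm.
Total = 50288 + 10800 + 4200 = 65288 mm.
= 65.29 m.

65.29 m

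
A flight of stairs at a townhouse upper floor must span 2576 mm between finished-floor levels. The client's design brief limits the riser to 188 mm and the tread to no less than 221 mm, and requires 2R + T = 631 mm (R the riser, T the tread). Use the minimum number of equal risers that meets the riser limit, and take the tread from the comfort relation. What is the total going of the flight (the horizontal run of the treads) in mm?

2576 / 188 = 13.702 → round up to 14 risers.
R = 2576 ÷ 14 = 184 mm.
From 2R + T = 631: T = 631 − 368 = 263 mm.
14 risers give 13 treads; going = 13 × 263 = 3419 mm.

3419 mm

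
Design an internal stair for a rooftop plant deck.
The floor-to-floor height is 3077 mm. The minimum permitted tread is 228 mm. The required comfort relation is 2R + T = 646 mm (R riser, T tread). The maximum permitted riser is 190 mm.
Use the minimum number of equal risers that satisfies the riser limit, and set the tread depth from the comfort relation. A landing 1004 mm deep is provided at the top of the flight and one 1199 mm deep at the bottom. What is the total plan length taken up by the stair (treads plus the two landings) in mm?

6747 mm

⌈3077/190⌉ = 17 risers.
Riser R = 3077 / 17 = 181 mm, within the 190 mm limit.
Tread T = 646 − 2 × 181 = 284 mm (≥ 228 mm).
17 risers give 16 treads; going = 16 × 284 = 4544 mm.
Enclosure = 4544 + 1004 + 1199 = 6747 mm.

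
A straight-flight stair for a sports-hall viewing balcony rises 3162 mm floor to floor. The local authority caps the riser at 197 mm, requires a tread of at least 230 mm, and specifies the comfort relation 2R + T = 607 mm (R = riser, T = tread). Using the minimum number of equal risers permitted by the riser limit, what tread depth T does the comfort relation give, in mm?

235 mm

⌈3162/197⌉ = 17 risers.
Each riser is 3162/17 = 186 mm (≤ 197 mm).
Tread T = 607 − 2 × 186 = 235 mm (≥ 230 mm).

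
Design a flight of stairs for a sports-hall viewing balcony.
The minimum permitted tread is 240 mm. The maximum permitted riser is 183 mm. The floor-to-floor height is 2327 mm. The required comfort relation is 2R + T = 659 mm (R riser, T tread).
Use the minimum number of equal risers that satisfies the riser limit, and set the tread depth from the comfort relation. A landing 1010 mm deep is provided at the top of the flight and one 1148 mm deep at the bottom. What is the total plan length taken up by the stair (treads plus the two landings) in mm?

⌈2327/183⌉ = 13 risers.
R = 2327 ÷ 13 = 179 mm.
Tread T = 659 − 2 × 179 = 301 mm (≥ 240 mm).
Going = (13 − 1) × 301 = 3612 mm.
Enclosure = 3612 + 1010 + 1148 = 5770 mm.

5770 mm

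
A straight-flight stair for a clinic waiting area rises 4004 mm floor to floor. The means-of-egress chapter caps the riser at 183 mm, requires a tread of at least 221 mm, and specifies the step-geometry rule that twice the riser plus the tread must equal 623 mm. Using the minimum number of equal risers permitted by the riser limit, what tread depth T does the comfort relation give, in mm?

259 mm

⌈4004/183⌉ = 22 risers.
R = 4004 ÷ 22 = 182 mm.
T = 623 − 2·182 = 259 mm, which satisfies the 221 mm minimum.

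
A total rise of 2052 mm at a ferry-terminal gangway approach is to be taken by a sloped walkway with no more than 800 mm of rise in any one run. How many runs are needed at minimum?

3 runs

2052 / 800 = 2.565 → round up to 3 ramp runs.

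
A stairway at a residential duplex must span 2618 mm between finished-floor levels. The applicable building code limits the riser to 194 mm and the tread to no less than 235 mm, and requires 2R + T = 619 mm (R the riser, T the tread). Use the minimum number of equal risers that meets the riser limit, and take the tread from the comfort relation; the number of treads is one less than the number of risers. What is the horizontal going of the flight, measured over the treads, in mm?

2618 / 194 = 13.495 → round up to 14 risers.
Riser R = 2618 / 14 = 187 mm, within the 194 mm limit.
Tread T = 619 − 2 × 187 = 245 mm (≥ 235 mm).
14 risers give 13 treads; going = 13 × 245 = 3185 mm.

3185 mm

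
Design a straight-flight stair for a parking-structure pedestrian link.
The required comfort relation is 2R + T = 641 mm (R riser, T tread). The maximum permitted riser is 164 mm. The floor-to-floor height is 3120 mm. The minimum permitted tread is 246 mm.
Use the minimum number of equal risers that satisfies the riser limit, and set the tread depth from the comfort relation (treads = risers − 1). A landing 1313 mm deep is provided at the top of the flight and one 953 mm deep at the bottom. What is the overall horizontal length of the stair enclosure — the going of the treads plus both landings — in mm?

3120 / 164 = 19.024 → round up to 20 risers.
Each riser is 3120/20 = 156 mm (≤ 164 mm).
From 2R + T = 641: T = 641 − 312 = 329 mm.
Treads = 20 − 1 = 19; going = 19 × 329 = 6251 mm.
Add landings: 6251 + 1313 + 953 = 8517 mm.

8517 mm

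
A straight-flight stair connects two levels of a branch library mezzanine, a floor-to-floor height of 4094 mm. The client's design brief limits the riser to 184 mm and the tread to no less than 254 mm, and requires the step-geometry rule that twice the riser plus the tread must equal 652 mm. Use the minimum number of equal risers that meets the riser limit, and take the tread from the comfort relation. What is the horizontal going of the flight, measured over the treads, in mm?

6512 mm

4094 / 184 = 22.25, so 23 risers are needed.
Riser R = 4094 / 23 = 178 mm, within the 184 mm limit.
From 2R + T = 652: T = 652 − 356 = 296 mm.
Going = (23 − 1) × 296 = 6512 mm.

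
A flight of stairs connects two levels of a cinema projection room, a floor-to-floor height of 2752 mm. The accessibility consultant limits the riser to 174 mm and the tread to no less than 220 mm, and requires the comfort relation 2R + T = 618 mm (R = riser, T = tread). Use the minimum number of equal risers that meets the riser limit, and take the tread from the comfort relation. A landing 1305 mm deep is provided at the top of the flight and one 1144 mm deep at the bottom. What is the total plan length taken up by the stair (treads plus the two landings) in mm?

⌈2752/174⌉ = 16 risers.
Riser R = 2752 / 16 = 172 mm, within the 174 mm limit.
T = 618 − 2·172 = 274 mm, which satisfies the 220 mm minimum.
Treads = 16 − 1 = 15; going = 15 × 274 = 4110 mm.
Add landings: 4110 + 1305 + 1144 = 6559 mm.

6559 mm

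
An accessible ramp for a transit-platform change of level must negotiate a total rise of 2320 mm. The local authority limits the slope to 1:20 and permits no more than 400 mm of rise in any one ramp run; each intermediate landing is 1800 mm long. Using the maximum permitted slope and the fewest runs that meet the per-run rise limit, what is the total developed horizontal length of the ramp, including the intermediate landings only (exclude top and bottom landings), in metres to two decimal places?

55.40 m

2320 / 400 = 5.800 → round up to 6 ramp runs. That means 5 intermediate landings.
Ramp run (horizontal) at 1:20: 2320 × 20 = 46400 mm.
Intermediate landings: 5 × 1800 = 9000 mm.
Total developed length = 46400 + 9000 = 55400 mm.
= 55.40 m.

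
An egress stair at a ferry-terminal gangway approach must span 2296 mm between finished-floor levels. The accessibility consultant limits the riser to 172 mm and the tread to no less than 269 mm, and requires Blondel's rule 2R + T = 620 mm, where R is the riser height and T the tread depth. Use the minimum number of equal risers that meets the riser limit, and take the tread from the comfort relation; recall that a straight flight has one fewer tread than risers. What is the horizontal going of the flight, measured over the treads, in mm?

3796 mm

At most 172 each: 2296/172 = 13.35, giving 14 risers.
Each riser is 2296/14 = 164 mm (≤ 172 mm).
From 2R + T = 620: T = 620 − 328 = 292 mm.
Going = (14 − 1) × 292 = 3796 mm.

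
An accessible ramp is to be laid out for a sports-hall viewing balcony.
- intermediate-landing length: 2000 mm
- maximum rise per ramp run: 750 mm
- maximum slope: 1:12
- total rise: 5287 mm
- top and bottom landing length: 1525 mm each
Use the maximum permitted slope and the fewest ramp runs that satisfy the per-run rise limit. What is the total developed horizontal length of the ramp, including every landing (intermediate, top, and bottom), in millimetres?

80494 mm

At most 750 each: 5287/750 = 7.05, giving 8 ramp runs. That means 7 intermediate landings.
Ramp run (horizontal) at 1:12: 5287 × 12 = 63444 mm.
Intermediate landings: 7 × 2000 = 14000 mm.
Top and bottom landings: 2 × 1525 = 3050 mm.
Total = 63444 + 14000 + 3050 = 80494 mm.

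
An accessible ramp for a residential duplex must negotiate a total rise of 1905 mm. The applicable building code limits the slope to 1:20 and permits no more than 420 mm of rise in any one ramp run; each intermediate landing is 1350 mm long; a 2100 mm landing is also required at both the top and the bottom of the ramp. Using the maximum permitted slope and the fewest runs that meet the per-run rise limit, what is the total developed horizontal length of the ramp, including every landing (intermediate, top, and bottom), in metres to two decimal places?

1905 / 420 = 4.54, so 5 ramp runs are needed. That means 4 intermediate landings.
Ramp run (horizontal) at 1:20: 1905 × 20 = 38100 mm.
4 intermediate landings contribute 4 × 1350 = 5400 mm.
Top and bottom landings: 2 × 2100 = 4200 mm.
Total = 38100 + 5400 + 4200 = 47700 mm.
= 47.70 m.

47.70 m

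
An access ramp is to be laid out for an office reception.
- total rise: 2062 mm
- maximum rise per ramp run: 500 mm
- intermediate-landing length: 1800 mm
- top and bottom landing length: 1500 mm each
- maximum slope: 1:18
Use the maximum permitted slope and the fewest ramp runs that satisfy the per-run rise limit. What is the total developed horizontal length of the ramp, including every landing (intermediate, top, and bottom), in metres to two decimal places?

At most 500 each: 2062/500 = 4.12, giving 5 ramp runs. That means 4 intermediate landings.
Horizontal run for 2062 mm of rise at 1:18 is 2062 × 18 = 37116 mm.
Intermediate landings: 4 × 1800 = 7200 mm.
Top and bottom landings: 2 × 1500 = 3000 mm.
Total = 37116 + 7200 + 3000 = 47316 mm.
= 47.32 m.

47.32 m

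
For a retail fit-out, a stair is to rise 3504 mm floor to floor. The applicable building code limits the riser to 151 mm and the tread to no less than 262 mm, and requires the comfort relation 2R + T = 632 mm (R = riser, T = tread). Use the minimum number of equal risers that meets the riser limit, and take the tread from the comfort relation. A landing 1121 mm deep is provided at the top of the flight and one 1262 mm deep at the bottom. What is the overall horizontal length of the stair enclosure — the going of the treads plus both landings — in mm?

3504 / 151 = 23.21, so 24 risers are needed.
R = 3504 ÷ 24 = 146 mm.
T = 632 − 2·146 = 340 mm, which satisfies the 262 mm minimum.
24 risers give 23 treads; going = 23 × 340 = 7820 mm.
Enclosure = 7820 + 1121 + 1262 = 10203 mm.

10203 mm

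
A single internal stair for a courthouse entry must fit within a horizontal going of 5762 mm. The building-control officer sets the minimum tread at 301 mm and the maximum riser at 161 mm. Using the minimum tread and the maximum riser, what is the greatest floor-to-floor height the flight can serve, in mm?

3220 mm

Treads that fit: ⌊5762 / 301⌋ = 19.
Risers = treads + 1 = 20.
Maximum height = 20 × 161 = 3220 mm.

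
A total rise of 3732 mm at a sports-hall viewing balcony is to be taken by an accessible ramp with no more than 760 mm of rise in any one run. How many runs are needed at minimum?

At most 760 each: 3732/760 = 4.91, giving 5 ramp runs.

5 runs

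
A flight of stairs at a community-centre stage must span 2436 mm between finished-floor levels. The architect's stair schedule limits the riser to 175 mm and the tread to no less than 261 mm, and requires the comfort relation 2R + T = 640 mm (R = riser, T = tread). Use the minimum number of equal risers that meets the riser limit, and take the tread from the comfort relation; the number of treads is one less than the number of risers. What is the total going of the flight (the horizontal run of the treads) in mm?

⌈2436/175⌉ = 14 risers.
Each riser is 2436/14 = 174 mm (≤ 175 mm).
From 2R + T = 640: T = 640 − 348 = 292 mm.
Going = (14 − 1) × 292 = 3796 mm.

3796 mm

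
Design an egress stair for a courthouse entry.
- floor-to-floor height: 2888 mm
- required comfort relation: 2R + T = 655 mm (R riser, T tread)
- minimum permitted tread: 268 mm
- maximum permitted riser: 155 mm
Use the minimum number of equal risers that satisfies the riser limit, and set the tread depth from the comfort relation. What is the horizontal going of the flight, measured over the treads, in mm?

6318 mm

2888 / 155 = 18.632 → round up to 19 risers.
Each riser is 2888/19 = 152 mm (≤ 155 mm).
Tread T = 655 − 2 × 152 = 351 mm (≥ 268 mm).
19 risers give 18 treads; going = 18 × 351 = 6318 mm.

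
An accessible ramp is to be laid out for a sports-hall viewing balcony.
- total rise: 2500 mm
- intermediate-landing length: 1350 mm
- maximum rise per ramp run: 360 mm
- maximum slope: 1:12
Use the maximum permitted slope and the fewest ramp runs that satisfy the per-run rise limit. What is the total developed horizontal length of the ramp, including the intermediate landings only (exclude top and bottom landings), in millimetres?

38100 mm

2500 / 360 = 6.944 → round up to 7 ramp runs. That means 6 intermediate landings.
Horizontal run for 2500 mm of rise at 1:12 is 2500 × 12 = 30000 mm.
6 intermediate landings contribute 6 × 1350 = 8100 mm.
Total developed length = 30000 + 8100 = 38100 mm.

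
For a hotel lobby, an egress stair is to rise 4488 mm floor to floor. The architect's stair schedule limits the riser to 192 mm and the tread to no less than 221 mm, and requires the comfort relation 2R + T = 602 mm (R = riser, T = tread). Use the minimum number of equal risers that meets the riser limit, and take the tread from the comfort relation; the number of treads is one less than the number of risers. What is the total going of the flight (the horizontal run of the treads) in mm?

5244 mm

4488 / 192 = 23.38, so 24 risers are needed.
Riser R = 4488 / 24 = 187 mm, within the 192 mm limit.
T = 602 − 2·187 = 228 mm, which satisfies the 221 mm minimum.
Treads = 24 − 1 = 23; going = 23 × 228 = 5244 mm.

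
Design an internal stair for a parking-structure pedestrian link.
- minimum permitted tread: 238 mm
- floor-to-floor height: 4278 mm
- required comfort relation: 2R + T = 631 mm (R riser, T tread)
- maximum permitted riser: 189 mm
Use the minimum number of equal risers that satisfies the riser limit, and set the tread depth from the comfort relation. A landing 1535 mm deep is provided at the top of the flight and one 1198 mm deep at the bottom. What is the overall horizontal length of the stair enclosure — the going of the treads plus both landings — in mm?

8431 mm

4278 / 189 = 22.63, so 23 risers are needed.
Riser R = 4278 / 23 = 186 mm, within the 189 mm limit.
T = 631 − 2·186 = 259 mm, which satisfies the 238 mm minimum.
23 risers give 22 treads; going = 22 × 259 = 5698 mm.
Add landings: 5698 + 1535 + 1198 = 8431 mm.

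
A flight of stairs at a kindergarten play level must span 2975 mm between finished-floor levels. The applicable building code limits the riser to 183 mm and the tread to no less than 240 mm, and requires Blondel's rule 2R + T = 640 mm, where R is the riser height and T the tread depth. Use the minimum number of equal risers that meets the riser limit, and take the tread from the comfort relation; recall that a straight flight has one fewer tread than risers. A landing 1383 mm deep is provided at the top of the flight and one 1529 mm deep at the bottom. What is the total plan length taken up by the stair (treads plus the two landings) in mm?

2975 / 183 = 16.257 → round up to 17 risers.
Each riser is 2975/17 = 175 mm (≤ 183 mm).
From 2R + T = 640: T = 640 − 350 = 290 mm.
17 risers give 16 treads; going = 16 × 290 = 4640 mm.
Enclosure = 4640 + 1383 + 1529 = 7552 mm.

7552 mm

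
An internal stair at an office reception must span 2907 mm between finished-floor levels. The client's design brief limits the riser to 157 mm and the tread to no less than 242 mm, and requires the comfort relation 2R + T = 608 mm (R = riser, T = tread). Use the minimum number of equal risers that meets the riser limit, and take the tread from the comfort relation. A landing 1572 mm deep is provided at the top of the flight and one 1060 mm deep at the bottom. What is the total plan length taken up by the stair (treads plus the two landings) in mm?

8068 mm

2907 / 157 = 18.516 → round up to 19 risers.
Each riser is 2907/19 = 153 mm (≤ 157 mm).
Tread T = 608 − 2 × 153 = 302 mm (≥ 242 mm).
Treads = 19 − 1 = 18; going = 18 × 302 = 5436 mm.
Add landings: 5436 + 1572 + 1060 = 8068 mm.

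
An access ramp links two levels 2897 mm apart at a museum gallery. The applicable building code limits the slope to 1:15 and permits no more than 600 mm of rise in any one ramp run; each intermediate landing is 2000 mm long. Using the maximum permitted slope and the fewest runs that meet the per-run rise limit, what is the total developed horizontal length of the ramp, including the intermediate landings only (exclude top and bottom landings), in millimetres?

51455 mm

2897 / 600 = 4.83, so 5 ramp runs are needed. That means 4 intermediate landings.
Ramp run (horizontal) at 1:15: 2897 × 15 = 43455 mm.
Intermediate landings: 4 × 2000 = 8000 mm.
Total developed length = 43455 + 8000 = 51455 mm.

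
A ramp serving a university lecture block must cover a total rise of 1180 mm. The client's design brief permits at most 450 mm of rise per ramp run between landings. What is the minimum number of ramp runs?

3 runs

At most 450 each: 1180/450 = 2.62, giving 3 ramp runs.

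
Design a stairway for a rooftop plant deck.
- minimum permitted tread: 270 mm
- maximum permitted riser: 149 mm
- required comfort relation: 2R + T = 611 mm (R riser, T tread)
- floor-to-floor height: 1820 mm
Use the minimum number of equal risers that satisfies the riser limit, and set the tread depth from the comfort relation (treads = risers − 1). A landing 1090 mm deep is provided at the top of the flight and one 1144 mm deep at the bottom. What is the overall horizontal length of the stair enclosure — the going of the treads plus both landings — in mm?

6206 mm

1820 / 149 = 12.215 → round up to 13 risers.
Each riser is 1820/13 = 140 mm (≤ 149 mm).
From 2R + T = 611: T = 611 − 280 = 331 mm.
Going = (13 − 1) × 331 = 3972 mm.
Enclosure = 3972 + 1090 + 1144 = 6206 mm.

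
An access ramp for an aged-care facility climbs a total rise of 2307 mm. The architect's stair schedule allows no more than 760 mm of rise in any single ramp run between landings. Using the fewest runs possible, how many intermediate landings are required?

3 intermediate landings

2307 / 760 = 3.04, so 4 ramp runs are needed.
4 runs are separated by 3 intermediate landings.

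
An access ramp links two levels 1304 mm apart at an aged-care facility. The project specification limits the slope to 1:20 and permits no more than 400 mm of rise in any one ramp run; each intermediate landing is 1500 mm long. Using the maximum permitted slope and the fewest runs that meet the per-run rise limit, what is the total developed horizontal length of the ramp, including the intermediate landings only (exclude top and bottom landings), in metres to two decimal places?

⌈1304/400⌉ = 4 ramp runs. That means 3 intermediate landings.
Horizontal run for 1304 mm of rise at 1:20 is 1304 × 20 = 26080 mm.
3 intermediate landings contribute 3 × 1500 = 4500 mm.
Total developed length = 26080 + 4500 = 30580 mm.
= 30.58 m.

30.58 m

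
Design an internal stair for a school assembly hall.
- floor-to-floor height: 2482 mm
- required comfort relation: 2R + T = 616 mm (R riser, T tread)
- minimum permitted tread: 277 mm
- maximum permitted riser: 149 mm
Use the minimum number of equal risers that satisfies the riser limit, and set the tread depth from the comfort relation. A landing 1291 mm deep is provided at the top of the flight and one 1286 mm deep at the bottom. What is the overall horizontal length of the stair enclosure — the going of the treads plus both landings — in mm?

⌈2482/149⌉ = 17 risers.
Each riser is 2482/17 = 146 mm (≤ 149 mm).
Tread T = 616 − 2 × 146 = 324 mm (≥ 277 mm).
17 risers give 16 treads; going = 16 × 324 = 5184 mm.
Add landings: 5184 + 1291 + 1286 = 7761 mm.

7761 mm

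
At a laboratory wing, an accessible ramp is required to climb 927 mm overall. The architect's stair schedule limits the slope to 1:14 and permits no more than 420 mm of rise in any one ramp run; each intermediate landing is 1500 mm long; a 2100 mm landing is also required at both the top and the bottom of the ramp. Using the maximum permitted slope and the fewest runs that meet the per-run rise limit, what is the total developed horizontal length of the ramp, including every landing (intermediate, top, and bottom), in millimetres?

20178 mm

At most 420 each: 927/420 = 2.21, giving 3 ramp runs. That means 2 intermediate landings.
Ramp run (horizontal) at 1:14: 927 × 14 = 12978 mm.
Intermediate landings: 2 × 1500 = 3000 mm.
Top and bottom landings: 2 × 2100 = 4200 mm.
Total = 12978 + 3000 + 4200 = 20178 mm.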